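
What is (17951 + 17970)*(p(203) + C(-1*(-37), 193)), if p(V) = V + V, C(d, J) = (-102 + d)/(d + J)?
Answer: 670393623/46 ≈ 1.4574e+7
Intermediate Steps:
C(d, J) = (-102 + d)/(J + d)
p(V) = 2*V
(17951 + 17970)*(p(203) + C(-1*(-37), 193)) = (17951 + 17970)*(2*203 + (-102 - 1*(-37))/(193 - 1*(-37))) = 35921*(406 + (-102 + 37)/(193 + 37)) = 35921*(406 - 65/230) = 35921*(406 + (1/230)*(-65)) = 35921*(406 - 13/46) = 35921*(18663/46) = 670393623/46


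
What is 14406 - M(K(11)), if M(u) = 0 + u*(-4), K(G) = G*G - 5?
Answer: 14870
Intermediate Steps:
K(G) = -5 + G² (K(G) = G² - 5 = -5 + G²)
M(u) = -4*u (M(u) = 0 - 4*u = -4*u)
14406 - M(K(11)) = 14406 - (-4)*(-5 + 11²) = 14406 - (-4)*(-5 + 121) = 14406 - (-4)*116 = 14406 - 1*(-464) = 14406 + 464 = 14870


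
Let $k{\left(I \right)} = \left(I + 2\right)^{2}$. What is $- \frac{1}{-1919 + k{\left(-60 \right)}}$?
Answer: $- \frac{1}{1445} \approx -0.00069204$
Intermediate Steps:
$k{\left(I \right)} = \left(2 + I\right)^{2}$
$- \frac{1}{-1919 + k{\left(-60 \right)}} = - \frac{1}{-1919 + \left(2 - 60\right)^{2}} = - \frac{1}{-1919 + \left(-58\right)^{2}} = - \frac{1}{-1919 + 3364} = - \frac{1}{1445}$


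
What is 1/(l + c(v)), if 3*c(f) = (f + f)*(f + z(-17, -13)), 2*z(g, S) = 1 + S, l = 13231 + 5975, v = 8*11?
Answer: 3/72050 ≈ 4.1638e-5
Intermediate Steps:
v = 88
l = 19206
z(g, S) = ½ + S/2 (z(g, S) = (1 + S)/2 = ½ + S/2)
c(f) = 2*f*(-6 + f)/3 (c(f) = ((f + f)*(f + (½ + (½)*(-13))))/3 = ((2*f)*(f + (½ - 13/2)))/3 = ((2*f)*(f - 6))/3 = ((2*f)*(-6 + f))/3 = (2*f*(-6 + f))/3 = 2*f*(-6 + f)/3)
1/(l + c(v)) = 1/(19206 + (⅔)*88*(-6 + 88)) = 1/(19206 + (⅔)*88*82) = 1/(19206 + 14432/3) = 1/(72050/3) = 3/72050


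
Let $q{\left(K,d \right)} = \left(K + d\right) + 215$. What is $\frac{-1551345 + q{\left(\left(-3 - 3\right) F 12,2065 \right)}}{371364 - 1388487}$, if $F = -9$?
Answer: $\frac{516139}{339041} \approx 1.5224$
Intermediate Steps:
$q{\left(K,d \right)} = 215 + K + d$
$\frac{-1551345 + q{\left(\left(-3 - 3\right) F 12,2065 \right)}}{371364 - 1388487} = \frac{-1551345 + \left(215 + \left(-3 - 3\right) \left(-9\right) 12 + 2065\right)}{371364 - 1388487} = \frac{-1551345 + \left(215 + \left(-3 - 3\right) \left(-9\right) 12 + 2065\right)}{-1017123} = \left(-1551345 + \left(215 + \left(-6\right) \left(-9\right) 12 + 2065\right)\right) \left(- \frac{1}{1017123}\right) = \left(-1551345 + \left(215 + 54 \cdot 12 + 2065\right)\right) \left(- \frac{1}{1017123}\right) = \left(-1551345 + \left(215 + 648 + 2065\right)\right) \left(- \frac{1}{1017123}\right) = \left(-1551345 + 2928\right) \left(- \frac{1}{1017123}\right) = \left(-1548417\right) \left(- \frac{1}{1017123}\right) = \frac{516139}{339041}$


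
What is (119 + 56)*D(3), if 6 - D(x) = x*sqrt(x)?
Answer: 1050 - 525*sqrt(3) ≈ 140.67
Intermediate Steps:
D(x) = 6 - x**(3/2) (D(x) = 6 - x*sqrt(x) = 6 - x**(3/2))
(119 + 56)*D(3) = (119 + 56)*(6 - 3**(3/2)) = 175*(6 - 3*sqrt(3)) = 1050 - 525*sqrt(3)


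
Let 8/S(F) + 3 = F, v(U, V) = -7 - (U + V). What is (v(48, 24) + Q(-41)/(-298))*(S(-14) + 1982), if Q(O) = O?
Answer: -395827343/2533 ≈ -1.5627e+5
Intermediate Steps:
v(U, V) = -7 - U - V (v(U, V) = -7 + (-U - V) = -7 - U - V)
S(F) = 8/(-3 + F)
(v(48, 24) + Q(-41)/(-298))*(S(-14) + 1982) = ((-7 - 1*48 - 1*24) - 41/(-298))*(8/(-3 - 14) + 1982) = ((-7 - 48 - 24) - 41*(-1/298))*(8/(-17) + 1982) = (-79 + 41/298)*(8*(-1/17) + 1982) = -23501*(-8/17 + 1982)/298 = -23501/298*33686/17 = -395827343/2533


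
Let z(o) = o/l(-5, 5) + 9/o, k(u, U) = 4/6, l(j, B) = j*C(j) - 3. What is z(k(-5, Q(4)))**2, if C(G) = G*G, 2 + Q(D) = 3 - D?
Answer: 6713281/36864 ≈ 182.11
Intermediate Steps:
Q(D) = 1 - D (Q(D) = -2 + (3 - D) = 1 - D)
C(G) = G**2
l(j, B) = -3 + j**3 (l(j, B) = j*j**2 - 3 = j**3 - 3 = -3 + j**3)
k(u, U) = 2/3 (k(u, U) = 4*(1/6) = 2/3)
z(o) = 9/o - o/128 (z(o) = o/(-3 + (-5)**3) + 9/o = o/(-3 - 125) + 9/o = o/(-128) + 9/o = o*(-1/128) + 9/o = -o/128 + 9/o = 9/o - o/128)
z(k(-5, Q(4)))**2 = (9/(2/3) - 1/128*2/3)**2 = (9*(3/2) - 1/192)**2 = (27/2 - 1/192)**2 = (2591/192)**2 = 6713281/36864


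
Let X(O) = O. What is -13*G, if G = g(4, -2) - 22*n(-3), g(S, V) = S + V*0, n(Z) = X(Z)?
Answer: -910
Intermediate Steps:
n(Z) = Z
g(S, V) = S (g(S, V) = S + 0 = S)
G = 70 (G = 4 - 22*(-3) = 4 + 66 = 70)
-13*G = -13*70 = -910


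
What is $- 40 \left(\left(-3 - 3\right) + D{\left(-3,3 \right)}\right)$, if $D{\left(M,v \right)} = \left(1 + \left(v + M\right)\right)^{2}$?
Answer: $200$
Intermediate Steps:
$D{\left(M,v \right)} = \left(1 + M + v\right)^{2}$ ($D{\left(M,v \right)} = \left(1 + \left(M + v\right)\right)^{2} = \left(1 + M + v\right)^{2}$)
$- 40 \left(\left(-3 - 3\right) + D{\left(-3,3 \right)}\right) = - 40 \left(\left(-3 - 3\right) + \left(1 - 3 + 3\right)^{2}\right) = - 40 \left(-6 + 1^{2}\right) = - 40 \left(-6 + 1\right) = \left(-40\right) \left(-5\right) = 200$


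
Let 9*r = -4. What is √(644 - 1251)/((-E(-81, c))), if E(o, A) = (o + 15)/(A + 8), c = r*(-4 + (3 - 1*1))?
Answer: 40*I*√607/297 ≈ 3.3182*I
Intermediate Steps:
r = -4/9 (r = (⅑)*(-4) = -4/9 ≈ -0.44444)
c = 8/9 (c = -4*(-4 + (3 - 1*1))/9 = -4*(-4 + (3 - 1))/9 = -4*(-4 + 2)/9 = -4/9*(-2) = 8/9 ≈ 0.88889)
E(o, A) = (15 + o)/(8 + A)
√(644 - 1251)/((-E(-81, c))) = √(644 - 1251)/((-(15 - 81)/(8 + 8/9))) = √(-607)/((-(-66)/80/9)) = (I*√607)/((-9*(-66)/80)) = (I*√607)/((-1*(-297/40))) = (I*√607)/(297/40) = (I*√607)*(40/297) = 40*I*√607/297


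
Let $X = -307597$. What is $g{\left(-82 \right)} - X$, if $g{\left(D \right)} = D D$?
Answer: $314321$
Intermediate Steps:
$g{\left(D \right)} = D^{2}$
$g{\left(-82 \right)} - X = \left(-82\right)^{2} - -307597 = 6724 + 307597 = 314321$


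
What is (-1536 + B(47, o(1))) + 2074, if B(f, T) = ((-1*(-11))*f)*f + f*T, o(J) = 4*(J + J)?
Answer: 25213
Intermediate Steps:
o(J) = 8*J (o(J) = 4*(2*J) = 8*J)
B(f, T) = 11*f**2 + T*f (B(f, T) = (11*f)*f + T*f = 11*f**2 + T*f)
(-1536 + B(47, o(1))) + 2074 = (-1536 + 47*(8*1 + 11*47)) + 2074 = (-1536 + 47*(8 + 517)) + 2074 = (-1536 + 47*525) + 2074 = (-1536 + 24675) + 2074 = 23139 + 2074 = 25213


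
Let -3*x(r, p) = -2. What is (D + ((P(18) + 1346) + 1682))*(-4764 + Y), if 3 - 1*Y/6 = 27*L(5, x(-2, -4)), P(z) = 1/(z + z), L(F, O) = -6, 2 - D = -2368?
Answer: -122232941/6 ≈ -2.0372e+7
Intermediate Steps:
D = 2370 (D = 2 - 1*(-2368) = 2 + 2368 = 2370)
x(r, p) = 2/3 (x(r, p) = -1/3*(-2) = 2/3)
P(z) = 1/(2*z)
Y = 990 (Y = 18 - 162*(-6) = 18 - 6*(-162) = 18 + 972 = 990)
(D + ((P(18) + 1346) + 1682))*(-4764 + Y) = (2370 + (((1/2)/18 + 1346) + 1682))*(-4764 + 990) = (2370 + (((1/2)*(1/18) + 1346) + 1682))*(-3774) = (2370 + ((1/36 + 1346) + 1682))*(-3774) = (2370 + (48457/36 + 1682))*(-3774) = (2370 + 109009/36)*(-3774) = (194329/36)*(-3774) = -122232941/6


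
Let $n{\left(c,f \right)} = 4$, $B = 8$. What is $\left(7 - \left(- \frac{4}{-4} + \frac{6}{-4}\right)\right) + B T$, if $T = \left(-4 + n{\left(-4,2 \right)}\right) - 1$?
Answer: $- \frac{1}{2} \approx -0.5$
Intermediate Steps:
$T = -1$ ($T = \left(-4 + 4\right) - 1 = 0 - 1 = -1$)
$\left(7 - \left(- \frac{4}{-4} + \frac{6}{-4}\right)\right) + B T = \left(7 - \left(- \frac{4}{-4} + \frac{6}{-4}\right)\right) + 8 \left(-1\right) = \left(7 - \left(\left(-4\right) \left(- \frac{1}{4}\right) + 6 \left(- \frac{1}{4}\right)\right)\right) - 8 = \left(7 - \left(1 - \frac{3}{2}\right)\right) - 8 = \left(7 - - \frac{1}{2}\right) - 8 = \left(7 + \frac{1}{2}\right) - 8 = \frac{15}{2} - 8 = - \frac{1}{2}$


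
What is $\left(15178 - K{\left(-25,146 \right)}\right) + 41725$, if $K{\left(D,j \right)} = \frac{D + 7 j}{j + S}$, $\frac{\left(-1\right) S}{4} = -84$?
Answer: $\frac{27426249}{482} \approx 56901.0$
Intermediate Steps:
$S = 336$ ($S = \left(-4\right) \left(-84\right) = 336$)
$K{\left(D,j \right)} = \frac{D + 7 j}{336 + j}$ ($K{\left(D,j \right)} = \frac{D + 7 j}{j + 336} = \frac{D + 7 j}{336 + j}$)
$\left(15178 - K{\left(-25,146 \right)}\right) + 41725 = \left(15178 - \frac{-25 + 7 \cdot 146}{336 + 146}\right) + 41725 = \left(15178 - \frac{-25 + 1022}{482}\right) + 41725 = \left(15178 - \frac{1}{482} \cdot 997\right) + 41725 = \left(15178 - \frac{997}{482}\right) + 41725 = \frac{7314799}{482} + 41725 = \frac{27426249}{482}$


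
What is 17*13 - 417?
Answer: -196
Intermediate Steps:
17*13 - 417 = 221 - 417 = -196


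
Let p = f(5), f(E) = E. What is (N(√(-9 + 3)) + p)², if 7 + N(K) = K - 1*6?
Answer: (8 - I*√6)² ≈ 58.0 - 39.192*I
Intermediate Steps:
p = 5
N(K) = -13 + K (N(K) = -7 + (K - 1*6) = -7 + (K - 6) = -7 + (-6 + K) = -13 + K)
(N(√(-9 + 3)) + p)² = ((-13 + √(-9 + 3)) + 5)² = ((-13 + √(-6)) + 5)² = ((-13 + I*√6) + 5)² = (-8 + I*√6)²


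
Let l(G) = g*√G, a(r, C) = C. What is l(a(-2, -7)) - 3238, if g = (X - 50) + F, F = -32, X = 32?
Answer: -3238 - 50*I*√7 ≈ -3238.0 - 132.29*I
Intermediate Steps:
g = -50 (g = (32 - 50) - 32 = -18 - 32 = -50)
l(G) = -50*√G
l(a(-2, -7)) - 3238 = -50*I*√7 - 3238 = -3238 - 50*I*√7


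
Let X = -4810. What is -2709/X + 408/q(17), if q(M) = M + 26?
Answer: 2078967/206830 ≈ 10.052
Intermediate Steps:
q(M) = 26 + M
-2709/X + 408/q(17) = -2709/(-4810) + 408/(26 + 17) = -2709*(-1/4810) + 408/43 = 2709/4810 + 408*(1/43) = 2709/4810 + 408/43 = 2078967/206830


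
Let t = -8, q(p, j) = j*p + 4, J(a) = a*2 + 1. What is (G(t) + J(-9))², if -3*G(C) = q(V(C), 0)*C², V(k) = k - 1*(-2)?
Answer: 94249/9 ≈ 10472.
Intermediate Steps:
J(a) = 1 + 2*a (J(a) = 2*a + 1 = 1 + 2*a)
V(k) = 2 + k (V(k) = k + 2 = 2 + k)
q(p, j) = 4 + j*p
G(C) = -4*C²/3 (G(C) = -(4 + 0*(2 + C))*C²/3 = -(4 + 0)*C²/3 = -4*C²/3)
(G(t) + J(-9))² = (-4/3*(-8)² + (1 + 2*(-9)))² = (-4/3*64 + (1 - 18))² = (-256/3 - 17)² = (-307/3)² = 94249/9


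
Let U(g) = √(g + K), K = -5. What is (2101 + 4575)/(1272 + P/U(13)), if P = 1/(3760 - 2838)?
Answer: 57750436137984/11003378485247 - 12310544*√2/11003378485247 ≈ 5.2484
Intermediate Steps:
P = 1/922 ≈ 0.0010846
U(g) = √(-5 + g) (U(g) = √(g - 5) = √(-5 + g))
(2101 + 4575)/(1272 + P/U(13)) = (2101 + 4575)/(1272 + 1/(922*(√(-5 + 13)))) = 6676/(1272 + 1/(922*(√8))) = 6676/(1272 + 1/(922*((2*√2)))) = 6676/(1272 + (√2/4)/922) = 6676/(1272 + √2/3688)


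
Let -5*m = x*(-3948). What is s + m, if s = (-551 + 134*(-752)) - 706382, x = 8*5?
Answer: -776117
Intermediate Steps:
x = 40
m = 31584 (m = -8*(-3948) = -⅕*(-157920) = 31584)
s = -807701 (s = (-551 - 100768) - 706382 = -101319 - 706382 = -807701)
s + m = -807701 + 31584 = -776117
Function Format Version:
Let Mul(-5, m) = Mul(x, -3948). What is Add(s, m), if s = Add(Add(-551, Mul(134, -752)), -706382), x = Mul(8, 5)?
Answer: -776117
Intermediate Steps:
x = 40
m = 31584 (m = Mul(Rational(-1, 5), Mul(40, -3948)) = Mul(Rational(-1, 5), -157920) = 31584)
s = -807701 (s = Add(Add(-551, -100768), -706382) = Add(-101319, -706382) = -807701)
Add(s, m) = Add(-807701, 31584) = -776117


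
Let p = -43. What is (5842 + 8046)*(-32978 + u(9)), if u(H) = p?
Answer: -458595648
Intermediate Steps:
u(H) = -43
(5842 + 8046)*(-32978 + u(9)) = (5842 + 8046)*(-32978 - 43) = 13888*(-33021) = -458595648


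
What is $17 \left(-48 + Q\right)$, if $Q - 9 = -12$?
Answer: $-867$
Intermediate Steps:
$Q = -3$ ($Q = 9 - 12 = -3$)
$17 \left(-48 + Q\right) = 17 \left(-48 - 3\right) = 17 \left(-51\right) = -867$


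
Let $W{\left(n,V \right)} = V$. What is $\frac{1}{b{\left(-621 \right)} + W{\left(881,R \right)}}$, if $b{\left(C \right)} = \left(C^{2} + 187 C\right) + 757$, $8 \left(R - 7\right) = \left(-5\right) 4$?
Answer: $\frac{2}{540551} \approx 3.6999 \cdot 10^{-6}$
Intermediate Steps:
$R = \frac{9}{2}$ ($R = 7 + \frac{\left(-5\right) 4}{8} = 7 + \frac{1}{8} \left(-20\right) = 7 - \frac{5}{2} = \frac{9}{2} \approx 4.5$)
$b{\left(C \right)} = 757 + C^{2} + 187 C$
$\frac{1}{b{\left(-621 \right)} + W{\left(881,R \right)}} = \frac{1}{\left(757 + \left(-621\right)^{2} + 187 \left(-621\right)\right) + \frac{9}{2}} = \frac{1}{\left(757 + 385641 - 116127\right) + \frac{9}{2}} = \frac{1}{270271 + \frac{9}{2}} = \frac{1}{\frac{540551}{2}} = \frac{2}{540551}$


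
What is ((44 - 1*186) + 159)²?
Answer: 289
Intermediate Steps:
((44 - 1*186) + 159)² = ((44 - 186) + 159)² = (-142 + 159)² = 17² = 289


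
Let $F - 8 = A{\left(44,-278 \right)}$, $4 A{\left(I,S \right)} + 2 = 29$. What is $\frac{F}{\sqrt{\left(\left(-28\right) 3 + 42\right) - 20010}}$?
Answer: $- \frac{59 i \sqrt{557}}{13368} \approx - 0.10416 i$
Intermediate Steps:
$A{\left(I,S \right)} = \frac{27}{4}$ ($A{\left(I,S \right)} = - \frac{1}{2} + \frac{1}{4} \cdot 29 = - \frac{1}{2} + \frac{29}{4} = \frac{27}{4}$)
$F = \frac{59}{4}$ ($F = 8 + \frac{27}{4} = \frac{59}{4} \approx 14.75$)
$\frac{F}{\sqrt{\left(\left(-28\right) 3 + 42\right) - 20010}} = \frac{59}{4 \sqrt{\left(\left(-28\right) 3 + 42\right) - 20010}} = \frac{59}{4 \sqrt{\left(-84 + 42\right) - 20010}} = \frac{59}{4 \sqrt{-42 - 20010}} = \frac{59}{4 \sqrt{-20052}} = \frac{59}{4 \cdot 6 i \sqrt{557}} = \frac{59 \left(- \frac{i \sqrt{557}}{3342}\right)}{4} = - \frac{59 i \sqrt{557}}{13368}$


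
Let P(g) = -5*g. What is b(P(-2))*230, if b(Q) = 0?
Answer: 0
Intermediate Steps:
b(P(-2))*230 = 0*230 = 0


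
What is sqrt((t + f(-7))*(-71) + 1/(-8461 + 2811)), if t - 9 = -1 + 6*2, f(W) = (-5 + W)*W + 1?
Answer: I*sqrt(9519289726)/1130 ≈ 86.342*I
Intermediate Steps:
f(W) = 1 + W*(-5 + W) (f(W) = W*(-5 + W) + 1 = 1 + W*(-5 + W))
t = 20 (t = 9 + (-1 + 6*2) = 9 + (-1 + 12) = 9 + 11 = 20)
sqrt((t + f(-7))*(-71) + 1/(-8461 + 2811)) = sqrt((20 + (1 + (-7)**2 - 5*(-7)))*(-71) + 1/(-8461 + 2811)) = sqrt((20 + (1 + 49 + 35))*(-71) + 1/(-5650)) = sqrt((20 + 85)*(-71) - 1/5650) = sqrt(105*(-71) - 1/5650) = sqrt(-7455 - 1/5650) = sqrt(-42120751/5650) = I*sqrt(9519289726)/1130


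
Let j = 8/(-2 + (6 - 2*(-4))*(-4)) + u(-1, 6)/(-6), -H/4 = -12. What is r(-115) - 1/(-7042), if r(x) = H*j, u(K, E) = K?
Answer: 281709/204218 ≈ 1.3795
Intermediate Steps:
H = 48 (H = -4*(-12) = 48)
j = 5/174 (j = 8/(-2 + (6 - 2*(-4))*(-4)) - 1/(-6) = 8/(-2 + (6 + 8)*(-4)) - 1*(-1/6) = 8/(-2 + 14*(-4)) + 1/6 = 8/(-2 - 56) + 1/6 = 8/(-58) + 1/6 = 8*(-1/58) + 1/6 = -4/29 + 1/6 = 5/174 ≈ 0.028736)
r(x) = 40/29 (r(x) = 48*(5/174) = 40/29)
r(-115) - 1/(-7042) = 40/29 - 1/(-7042) = 40/29 - 1*(-1/7042) = 40/29 + 1/7042 = 281709/204218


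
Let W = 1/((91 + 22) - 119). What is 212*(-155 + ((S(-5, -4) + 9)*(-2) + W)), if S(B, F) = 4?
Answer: -115222/3 ≈ -38407.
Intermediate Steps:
W = -⅙ (W = 1/(113 - 119) = 1/(-6) = -⅙ ≈ -0.16667)
212*(-155 + ((S(-5, -4) + 9)*(-2) + W)) = 212*(-155 + ((4 + 9)*(-2) - ⅙)) = 212*(-155 + (13*(-2) - ⅙)) = 212*(-155 + (-26 - ⅙)) = 212*(-155 - 157/6) = 212*(-1087/6) = -115222/3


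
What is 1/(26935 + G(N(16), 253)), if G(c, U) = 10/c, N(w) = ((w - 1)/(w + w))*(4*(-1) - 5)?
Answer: 27/727181 ≈ 3.7130e-5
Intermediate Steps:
N(w) = -9*(-1 + w)/(2*w) (N(w) = ((-1 + w)/((2*w)))*(-4 - 5) = ((-1 + w)*(1/(2*w)))*(-9) = ((-1 + w)/(2*w))*(-9) = -9*(-1 + w)/(2*w))
1/(26935 + G(N(16), 253)) = 1/(26935 + 10/(((9/2)*(1 - 1*16)/16))) = 1/(26935 + 10/(((9/2)*(1/16)*(1 - 16)))) = 1/(26935 + 10/(((9/2)*(1/16)*(-15)))) = 1/(26935 + 10/(-135/32)) = 1/(26935 + 10*(-32/135)) = 1/(26935 - 64/27) = 1/(727181/27) = 27/727181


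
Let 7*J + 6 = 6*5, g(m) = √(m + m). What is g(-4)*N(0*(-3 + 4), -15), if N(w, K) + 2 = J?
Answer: 20*I*√2/7 ≈ 4.0406*I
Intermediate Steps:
g(m) = √2*√m (g(m) = √(2*m) = √2*√m)
J = 24/7 (J = -6/7 + (6*5)/7 = -6/7 + (⅐)*30 = -6/7 + 30/7 = 24/7 ≈ 3.4286)
N(w, K) = 10/7 (N(w, K) = -2 + 24/7 = 10/7)
g(-4)*N(0*(-3 + 4), -15) = (√2*√(-4))*(10/7) = (√2*(2*I))*(10/7) = (2*I*√2)*(10/7) = 20*I*√2/7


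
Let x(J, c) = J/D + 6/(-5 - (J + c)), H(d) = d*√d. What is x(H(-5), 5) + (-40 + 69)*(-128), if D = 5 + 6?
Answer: -55684/15 - 97*I*√5/165 ≈ -3712.3 - 1.3145*I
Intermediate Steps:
D = 11
H(d) = d^(3/2)
x(J, c) = 6/(-5 - J - c) + J/11 (x(J, c) = J/11 + 6/(-5 - (J + c)) = J*(1/11) + 6/(-5 + (-J - c)) = J/11 + 6/(-5 - J - c) = 6/(-5 - J - c) + J/11)
x(H(-5), 5) + (-40 + 69)*(-128) = (-66 + ((-5)^(3/2))² + 5*(-5)^(3/2) + (-5)^(3/2)*5)/(11*(5 + (-5)^(3/2) + 5)) + (-40 + 69)*(-128) = (-66 + (-5*I*√5)² + 5*(-5*I*√5) - 5*I*√5*5)/(11*(5 - 5*I*√5 + 5)) + 29*(-128) = (-66 - 125 - 25*I*√5 - 25*I*√5)/(11*(10 - 5*I*√5)) - 3712 = (-191 - 50*I*√5)/(11*(10 - 5*I*√5)) - 3712 = -3712 + (-191 - 50*I*√5)/(11*(10 - 5*I*√5))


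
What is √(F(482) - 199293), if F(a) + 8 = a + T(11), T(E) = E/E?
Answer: I*√198818 ≈ 445.89*I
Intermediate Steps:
T(E) = 1
F(a) = -7 + a (F(a) = -8 + (a + 1) = -8 + (1 + a) = -7 + a)
√(F(482) - 199293) = √((-7 + 482) - 199293) = √(475 - 199293) = √(-198818) = I*√198818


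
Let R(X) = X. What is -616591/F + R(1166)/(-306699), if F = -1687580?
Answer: 187140124829/517579098420 ≈ 0.36157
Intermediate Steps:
-616591/F + R(1166)/(-306699) = -616591/(-1687580) + 1166/(-306699) = -616591*(-1/1687580) + 1166*(-1/306699) = 616591/1687580 - 1166/306699 = 187140124829/517579098420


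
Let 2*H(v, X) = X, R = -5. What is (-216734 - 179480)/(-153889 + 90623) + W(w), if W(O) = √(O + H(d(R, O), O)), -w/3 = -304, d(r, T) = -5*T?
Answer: 28301/4519 + 6*√38 ≈ 43.249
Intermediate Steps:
H(v, X) = X/2
w = 912 (w = -3*(-304) = 912)
W(O) = √6*√O/2 (W(O) = √(O + O/2) = √(3*O/2) = √6*√O/2)
(-216734 - 179480)/(-153889 + 90623) + W(w) = (-216734 - 179480)/(-153889 + 90623) + √6*√912/2 = -396214/(-63266) + √6*(4*√57)/2 = -396214*(-1/63266) + 6*√38 = 28301/4519 + 6*√38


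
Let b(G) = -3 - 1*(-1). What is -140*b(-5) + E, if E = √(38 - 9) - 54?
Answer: 226 + √29 ≈ 231.39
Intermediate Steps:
b(G) = -2 (b(G) = -3 + 1 = -2)
E = -54 + √29 (E = √29 - 54 = -54 + √29 ≈ -48.615)
-140*b(-5) + E = -140*(-2) + (-54 + √29) = 280 + (-54 + √29) = 226 + √29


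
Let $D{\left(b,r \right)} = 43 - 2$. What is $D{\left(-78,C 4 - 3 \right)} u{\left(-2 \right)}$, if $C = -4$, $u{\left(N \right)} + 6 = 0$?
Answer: $-246$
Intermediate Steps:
$u{\left(N \right)} = -6$ ($u{\left(N \right)} = -6 + 0 = -6$)
$D{\left(b,r \right)} = 41$
$D{\left(-78,C 4 - 3 \right)} u{\left(-2 \right)} = 41 \left(-6\right) = -246$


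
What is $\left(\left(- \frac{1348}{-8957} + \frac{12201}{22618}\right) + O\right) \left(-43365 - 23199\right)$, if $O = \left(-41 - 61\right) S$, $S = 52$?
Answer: $\frac{831581375572242}{2355691} \approx 3.5301 \cdot 10^{8}$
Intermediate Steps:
$O = -5304$ ($O = \left(-41 - 61\right) 52 = \left(-102\right) 52 = -5304$)
$\left(\left(- \frac{1348}{-8957} + \frac{12201}{22618}\right) + O\right) \left(-43365 - 23199\right) = \left(\left(- \frac{1348}{-8957} + \frac{12201}{22618}\right) - 5304\right) \left(-43365 - 23199\right) = \left(\left(\left(-1348\right) \left(- \frac{1}{8957}\right) + 12201 \cdot \frac{1}{22618}\right) - 5304\right) \left(-66564\right) = \left(\left(\frac{1348}{8957} + \frac{12201}{22618}\right) - 5304\right) \left(-66564\right) = \left(\frac{139773421}{202589426} - 5304\right) \left(-66564\right) = \left(- \frac{1074394542083}{202589426}\right) \left(-66564\right) = \frac{831581375572242}{2355691}$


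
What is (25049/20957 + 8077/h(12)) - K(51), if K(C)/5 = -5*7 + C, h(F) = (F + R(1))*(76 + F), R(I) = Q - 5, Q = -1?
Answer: -702728119/11065296 ≈ -63.507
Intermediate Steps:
R(I) = -6 (R(I) = -1 - 5 = -6)
h(F) = (-6 + F)*(76 + F) (h(F) = (F - 6)*(76 + F) = (-6 + F)*(76 + F))
K(C) = -175 + 5*C (K(C) = 5*(-5*7 + C) = 5*(-35 + C) = -175 + 5*C)
(25049/20957 + 8077/h(12)) - K(51) = (25049/20957 + 8077/(-456 + 12² + 70*12)) - (-175 + 5*51) = (25049*(1/20957) + 8077/(-456 + 144 + 840)) - (-175 + 255) = (25049/20957 + 8077/528) - 1*80 = (25049/20957 + 8077*(1/528)) - 80 = (25049/20957 + 8077/528) - 80 = 182495561/11065296 - 80 = -702728119/11065296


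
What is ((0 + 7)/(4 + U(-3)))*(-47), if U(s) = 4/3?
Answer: -987/16 ≈ -61.688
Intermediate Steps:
U(s) = 4/3 (U(s) = 4*(1/3) = 4/3)
((0 + 7)/(4 + U(-3)))*(-47) = ((0 + 7)/(4 + 4/3))*(-47) = (7/(16/3))*(-47) = (7*(3/16))*(-47) = (21/16)*(-47) = -987/16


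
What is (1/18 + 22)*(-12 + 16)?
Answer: 794/9 ≈ 88.222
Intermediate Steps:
(1/18 + 22)*(-12 + 16) = (1/18 + 22)*4 = (397/18)*4 = 794/9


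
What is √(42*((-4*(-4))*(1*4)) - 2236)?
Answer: 2*√113 ≈ 21.260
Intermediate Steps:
√(42*((-4*(-4))*(1*4)) - 2236) = √(42*(16*4) - 2236) = √(42*64 - 2236) = √(2688 - 2236) = √452 = 2*√113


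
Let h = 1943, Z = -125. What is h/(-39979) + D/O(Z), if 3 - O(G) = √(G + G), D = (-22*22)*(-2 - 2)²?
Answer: -929295365/10354561 - 38720*I*√10/259 ≈ -89.747 - 472.75*I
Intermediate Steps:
D = -7744 (D = -484*(-4)² = -484*16 = -7744)
O(G) = 3 - √2*√G (O(G) = 3 - √(G + G) = 3 - √(2*G) = 3 - √2*√G)
h/(-39979) + D/O(Z) = 1943/(-39979) - 7744/(3 - √2*√(-125)) = 1943*(-1/39979) - 7744/(3 - √2*5*I*√5) = -1943/39979 - 7744/(3 - 5*I*√10)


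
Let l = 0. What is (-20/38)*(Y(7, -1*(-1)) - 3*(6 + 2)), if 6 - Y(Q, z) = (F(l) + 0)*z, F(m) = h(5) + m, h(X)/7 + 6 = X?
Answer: 110/19 ≈ 5.7895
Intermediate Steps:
h(X) = -42 + 7*X
F(m) = -7 + m (F(m) = (-42 + 7*5) + m = (-42 + 35) + m = -7 + m)
Y(Q, z) = 6 + 7*z (Y(Q, z) = 6 - ((-7 + 0) + 0)*z = 6 - (-7 + 0)*z = 6 - (-7)*z = 6 + 7*z)
(-20/38)*(Y(7, -1*(-1)) - 3*(6 + 2)) = (-20/38)*((6 + 7*(-1*(-1))) - 3*(6 + 2)) = (-20*1/38)*((6 + 7*1) - 3*8) = -10*((6 + 7) - 24)/19 = -10*(13 - 24)/19 = -10/19*(-11) = 110/19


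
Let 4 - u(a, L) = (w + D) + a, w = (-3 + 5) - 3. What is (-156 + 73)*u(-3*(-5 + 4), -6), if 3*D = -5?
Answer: -913/3 ≈ -304.33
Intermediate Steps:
D = -5/3 (D = (⅓)*(-5) = -5/3 ≈ -1.6667)
w = -1 (w = 2 - 3 = -1)
u(a, L) = 20/3 - a (u(a, L) = 4 - ((-1 - 5/3) + a) = 4 - (-8/3 + a) = 4 + (8/3 - a) = 20/3 - a)
(-156 + 73)*u(-3*(-5 + 4), -6) = (-156 + 73)*(20/3 - (-3)*(-5 + 4)) = -83*(20/3 - (-3)*(-1)) = -83*(20/3 - 1*3) = -83*(20/3 - 3) = -83*11/3 = -913/3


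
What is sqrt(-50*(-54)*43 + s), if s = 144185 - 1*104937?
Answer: 2*sqrt(38837) ≈ 394.14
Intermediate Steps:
s = 39248 (s = 144185 - 104937 = 39248)
sqrt(-50*(-54)*43 + s) = sqrt(-50*(-54)*43 + 39248) = sqrt(2700*43 + 39248) = sqrt(116100 + 39248) = sqrt(155348) = 2*sqrt(38837)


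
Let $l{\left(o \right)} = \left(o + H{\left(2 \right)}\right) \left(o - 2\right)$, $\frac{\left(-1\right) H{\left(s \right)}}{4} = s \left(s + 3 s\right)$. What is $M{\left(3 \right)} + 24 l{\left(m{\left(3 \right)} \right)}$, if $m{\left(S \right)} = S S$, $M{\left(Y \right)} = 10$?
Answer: $-9230$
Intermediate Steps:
$H{\left(s \right)} = - 16 s^{2}$ ($H{\left(s \right)} = - 4 s \left(s + 3 s\right) = - 4 s 4 s = - 4 \cdot 4 s^{2} = - 16 s^{2}$)
$m{\left(S \right)} = S^{2}$
$l{\left(o \right)} = \left(-64 + o\right) \left(-2 + o\right)$ ($l{\left(o \right)} = \left(o - 16 \cdot 2^{2}\right) \left(o - 2\right) = \left(o - 64\right) \left(-2 + o\right) = \left(-64 + o\right) \left(-2 + o\right)$)
$M{\left(3 \right)} + 24 l{\left(m{\left(3 \right)} \right)} = 10 + 24 \left(128 + \left(3^{2}\right)^{2} - 66 \cdot 3^{2}\right) = 10 + 24 \left(128 + 9^{2} - 594\right) = 10 + 24 \left(128 + 81 - 594\right) = 10 + 24 \left(-385\right) = 10 - 9240 = -9230$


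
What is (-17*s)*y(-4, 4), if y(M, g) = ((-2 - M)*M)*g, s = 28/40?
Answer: 1904/5 ≈ 380.80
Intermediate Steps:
s = 7/10 (s = 28*(1/40) = 7/10 ≈ 0.70000)
y(M, g) = M*g*(-2 - M) (y(M, g) = (M*(-2 - M))*g = M*g*(-2 - M))
(-17*s)*y(-4, 4) = (-17*7/10)*(-1*(-4)*4*(2 - 4)) = -(-119)*(-4)*4*(-2)/10 = -119/10*(-32) = 1904/5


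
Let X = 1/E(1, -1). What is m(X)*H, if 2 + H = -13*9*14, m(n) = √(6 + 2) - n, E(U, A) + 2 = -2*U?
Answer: -410 - 3280*√2 ≈ -5048.6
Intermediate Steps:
E(U, A) = -2 - 2*U
X = -¼ (X = 1/(-2 - 2*1) = 1/(-2 - 2) = 1/(-4) = -¼ ≈ -0.25000)
m(n) = -n + 2*√2 (m(n) = √8 - n = 2*√2 - n = -n + 2*√2)
H = -1640 (H = -2 - 13*9*14 = -2 - 117*14 = -2 - 1638 = -1640)
m(X)*H = (-1*(-¼) + 2*√2)*(-1640) = (¼ + 2*√2)*(-1640) = -410 - 3280*√2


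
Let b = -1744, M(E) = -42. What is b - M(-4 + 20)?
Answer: -1702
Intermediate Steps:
b - M(-4 + 20) = -1744 - 1*(-42) = -1744 + 42 = -1702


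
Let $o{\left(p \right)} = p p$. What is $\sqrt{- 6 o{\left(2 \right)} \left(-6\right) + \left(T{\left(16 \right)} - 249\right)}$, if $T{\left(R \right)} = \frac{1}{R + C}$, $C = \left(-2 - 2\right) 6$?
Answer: $\frac{29 i \sqrt{2}}{4} \approx 10.253 i$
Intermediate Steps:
$o{\left(p \right)} = p^{2}$
$C = -24$ ($C = \left(-4\right) 6 = -24$)
$T{\left(R \right)} = \frac{1}{-24 + R}$ ($T{\left(R \right)} = \frac{1}{R - 24} = \frac{1}{-24 + R}$)
$\sqrt{- 6 o{\left(2 \right)} \left(-6\right) + \left(T{\left(16 \right)} - 249\right)} = \sqrt{- 6 \cdot 2^{2} \left(-6\right) + \left(\frac{1}{-24 + 16} - 249\right)} = \sqrt{\left(-6\right) 4 \left(-6\right) - \left(249 - \frac{1}{-8}\right)} = \sqrt{\left(-24\right) \left(-6\right) - \frac{1993}{8}} = \sqrt{144 - \frac{1993}{8}} = \sqrt{- \frac{841}{8}} = \frac{29 i \sqrt{2}}{4}$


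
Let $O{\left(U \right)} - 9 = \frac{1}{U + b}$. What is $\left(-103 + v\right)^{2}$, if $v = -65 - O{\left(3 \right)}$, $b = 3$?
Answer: $\frac{1129969}{36} \approx 31388.0$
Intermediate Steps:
$O{\left(U \right)} = 9 + \frac{1}{3 + U}$ ($O{\left(U \right)} = 9 + \frac{1}{U + 3} = 9 + \frac{1}{3 + U}$)
$v = - \frac{445}{6}$ ($v = -65 - \frac{28 + 9 \cdot 3}{3 + 3} = -65 - \frac{28 + 27}{6} = -65 - \frac{1}{6} \cdot 55 = -65 - \frac{55}{6} = - \frac{445}{6} \approx -74.167$)
$\left(-103 + v\right)^{2} = \left(-103 - \frac{445}{6}\right)^{2} = \left(- \frac{1063}{6}\right)^{2} = \frac{1129969}{36}$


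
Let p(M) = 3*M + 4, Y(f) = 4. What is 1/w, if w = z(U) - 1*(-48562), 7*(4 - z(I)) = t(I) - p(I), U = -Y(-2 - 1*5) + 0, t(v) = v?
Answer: 7/339958 ≈ 2.0591e-5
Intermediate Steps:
p(M) = 4 + 3*M
U = -4 (U = -1*4 + 0 = -4 + 0 = -4)
z(I) = 32/7 + 2*I/7 (z(I) = 4 - (I - (4 + 3*I))/7 = 4 - (I + (-4 - 3*I))/7 = 4 - (-4 - 2*I)/7 = 4 + (4/7 + 2*I/7) = 32/7 + 2*I/7)
w = 339958/7 (w = (32/7 + (2/7)*(-4)) - 1*(-48562) = (32/7 - 8/7) + 48562 = 24/7 + 48562 = 339958/7 ≈ 48565.)
1/w = 1/(339958/7) = 7/339958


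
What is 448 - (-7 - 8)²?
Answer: 223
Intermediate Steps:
448 - (-7 - 8)² = 448 - 1*(-15)² = 448 - 1*225 = 448 - 225 = 223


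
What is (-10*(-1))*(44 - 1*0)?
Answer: 440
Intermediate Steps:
(-10*(-1))*(44 - 1*0) = 10*(44 + 0) = 10*44 = 440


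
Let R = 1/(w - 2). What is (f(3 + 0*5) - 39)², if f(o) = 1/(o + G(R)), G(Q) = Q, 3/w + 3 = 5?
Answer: 1444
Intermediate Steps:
w = 3/2 (w = 3/(-3 + 5) = 3/2 ≈ 1.5000)
R = -2 (R = 1/(3/2 - 2) = 1/(-½) = -2)
f(o) = 1/(-2 + o) (f(o) = 1/(o - 2) = 1/(-2 + o))
(f(3 + 0*5) - 39)² = (1/(-2 + (3 + 0*5)) - 39)² = (1/(-2 + (3 + 0)) - 39)² = (1/(-2 + 3) - 39)² = (1/1 - 39)² = (1 - 39)² = (-38)² = 1444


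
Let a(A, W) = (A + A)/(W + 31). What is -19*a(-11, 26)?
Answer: 22/3 ≈ 7.3333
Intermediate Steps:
a(A, W) = 2*A/(31 + W) (a(A, W) = (2*A)/(31 + W) = 2*A/(31 + W))
-19*a(-11, 26) = -38*(-11)/(31 + 26) = -38*(-11)/57 = -19*(-22/57) = 22/3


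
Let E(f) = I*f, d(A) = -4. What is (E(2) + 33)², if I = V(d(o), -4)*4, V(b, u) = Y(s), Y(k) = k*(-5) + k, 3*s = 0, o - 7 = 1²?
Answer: 1089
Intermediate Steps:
o = 8 (o = 7 + 1² = 7 + 1 = 8)
s = 0 (s = (⅓)*0 = 0)
Y(k) = -4*k (Y(k) = -5*k + k = -4*k)
V(b, u) = 0 (V(b, u) = -4*0 = 0)
I = 0 (I = 0*4 = 0)
E(f) = 0 (E(f) = 0*f = 0)
(E(2) + 33)² = (0 + 33)² = 33² = 1089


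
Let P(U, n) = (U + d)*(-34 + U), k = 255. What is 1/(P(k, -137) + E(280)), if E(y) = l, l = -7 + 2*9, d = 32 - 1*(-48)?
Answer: 1/74046 ≈ 1.3505e-5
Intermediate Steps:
d = 80 (d = 32 + 48 = 80)
P(U, n) = (-34 + U)*(80 + U) (P(U, n) = (U + 80)*(-34 + U) = (80 + U)*(-34 + U) = (-34 + U)*(80 + U))
l = 11 (l = -7 + 18 = 11)
E(y) = 11
1/(P(k, -137) + E(280)) = 1/((-2720 + 255² + 46*255) + 11) = 1/((-2720 + 65025 + 11730) + 11) = 1/(74035 + 11) = 1/74046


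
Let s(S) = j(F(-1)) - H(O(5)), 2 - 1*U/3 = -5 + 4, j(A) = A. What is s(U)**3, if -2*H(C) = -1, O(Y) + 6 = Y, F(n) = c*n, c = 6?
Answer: -2197/8 ≈ -274.63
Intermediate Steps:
F(n) = 6*n
O(Y) = -6 + Y
H(C) = 1/2 (H(C) = -1/2*(-1) = 1/2)
U = 9 (U = 6 - 3*(-5 + 4) = 6 - 3*(-1) = 6 + 3 = 9)
s(S) = -13/2 (s(S) = 6*(-1) - 1*1/2 = -6 - 1/2 = -13/2)
s(U)**3 = (-13/2)**3 = -2197/8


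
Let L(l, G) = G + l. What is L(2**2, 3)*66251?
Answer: 463757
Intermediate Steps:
L(2**2, 3)*66251 = (3 + 2**2)*66251 = (3 + 4)*66251 = 7*66251 = 463757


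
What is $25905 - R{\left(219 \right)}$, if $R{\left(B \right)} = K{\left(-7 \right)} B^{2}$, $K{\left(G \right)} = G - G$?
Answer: $25905$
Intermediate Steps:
$K{\left(G \right)} = 0$
$R{\left(B \right)} = 0$ ($R{\left(B \right)} = 0 B^{2} = 0$)
$25905 - R{\left(219 \right)} = 25905 - 0 = 25905 + 0 = 25905$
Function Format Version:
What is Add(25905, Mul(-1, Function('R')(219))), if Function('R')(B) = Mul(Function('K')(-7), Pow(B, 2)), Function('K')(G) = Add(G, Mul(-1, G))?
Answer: 25905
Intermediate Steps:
Function('K')(G) = 0
Function('R')(B) = 0 (Function('R')(B) = Mul(0, Pow(B, 2)) = 0)
Add(25905, Mul(-1, Function('R')(219))) = Add(25905, Mul(-1, 0)) = Add(25905, 0) = 25905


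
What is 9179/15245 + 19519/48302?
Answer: 740931213/736363990 ≈ 1.0062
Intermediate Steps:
9179/15245 + 19519/48302 = 740931213/736363990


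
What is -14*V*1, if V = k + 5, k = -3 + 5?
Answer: -98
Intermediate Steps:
k = 2
V = 7 (V = 2 + 5 = 7)
-14*V*1 = -14*7*1 = -98*1 = -98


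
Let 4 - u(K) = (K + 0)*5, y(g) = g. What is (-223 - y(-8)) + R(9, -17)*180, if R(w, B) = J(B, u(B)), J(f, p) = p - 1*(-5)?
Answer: 16705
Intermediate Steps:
u(K) = 4 - 5*K (u(K) = 4 - (K + 0)*5 = 4 - K*5 = 4 - 5*K)
J(f, p) = 5 + p (J(f, p) = p + 5 = 5 + p)
R(w, B) = 9 - 5*B (R(w, B) = 5 + (4 - 5*B) = 9 - 5*B)
(-223 - y(-8)) + R(9, -17)*180 = (-223 - 1*(-8)) + (9 - 5*(-17))*180 = (-223 + 8) + (9 + 85)*180 = -215 + 94*180 = -215 + 16920 = 16705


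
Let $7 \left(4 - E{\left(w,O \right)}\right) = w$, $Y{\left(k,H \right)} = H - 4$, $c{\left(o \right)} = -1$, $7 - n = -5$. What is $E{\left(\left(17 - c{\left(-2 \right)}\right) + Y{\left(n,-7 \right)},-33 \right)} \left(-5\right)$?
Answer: $-15$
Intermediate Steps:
$n = 12$ ($n = 7 - -5 = 7 + 5 = 12$)
$Y{\left(k,H \right)} = -4 + H$
$E{\left(w,O \right)} = 4 - \frac{w}{7}$
$E{\left(\left(17 - c{\left(-2 \right)}\right) + Y{\left(n,-7 \right)},-33 \right)} \left(-5\right) = \left(4 - \frac{\left(17 - -1\right) - 11}{7}\right) \left(-5\right) = \left(4 - \frac{\left(17 + 1\right) - 11}{7}\right) \left(-5\right) = \left(4 - \frac{18 - 11}{7}\right) \left(-5\right) = \left(4 - 1\right) \left(-5\right) = 3 \left(-5\right) = -15$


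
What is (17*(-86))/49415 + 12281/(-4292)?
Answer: -613140519/212089180 ≈ -2.8910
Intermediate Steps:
(17*(-86))/49415 + 12281/(-4292) = -1462*1/49415 + 12281*(-1/4292) = -1462/49415 - 12281/4292 = -613140519/212089180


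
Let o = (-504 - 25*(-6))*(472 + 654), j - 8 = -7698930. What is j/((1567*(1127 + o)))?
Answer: 7698922/622846459 ≈ 0.012361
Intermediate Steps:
j = -7698922 (j = 8 - 7698930 = -7698922)
o = -398604 (o = (-504 + 150)*1126 = -354*1126 = -398604)
j/((1567*(1127 + o))) = -7698922*1/(1567*(1127 - 398604)) = -7698922/(1567*(-397477)) = -7698922/(-622846459) = -7698922*(-1/622846459) = 7698922/622846459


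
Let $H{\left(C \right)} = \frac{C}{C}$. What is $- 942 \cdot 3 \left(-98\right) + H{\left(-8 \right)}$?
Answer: $276949$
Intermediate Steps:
$H{\left(C \right)} = 1$
$- 942 \cdot 3 \left(-98\right) + H{\left(-8 \right)} = - 942 \cdot 3 \left(-98\right) + 1 = \left(-942\right) \left(-294\right) + 1 = 276948 + 1 = 276949$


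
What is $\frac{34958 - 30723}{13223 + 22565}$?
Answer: $\frac{4235}{35788} \approx 0.11834$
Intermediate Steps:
$\frac{34958 - 30723}{13223 + 22565} = \frac{4235}{35788}$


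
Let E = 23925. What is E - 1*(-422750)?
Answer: 446675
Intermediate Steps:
E - 1*(-422750) = 23925 - 1*(-422750) = 23925 + 422750 = 446675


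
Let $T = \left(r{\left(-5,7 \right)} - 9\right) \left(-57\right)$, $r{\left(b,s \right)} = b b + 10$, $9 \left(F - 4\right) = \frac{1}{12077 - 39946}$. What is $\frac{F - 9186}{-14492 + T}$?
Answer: $\frac{329005489}{572373522} \approx 0.57481$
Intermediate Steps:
$F = \frac{1003283}{250821}$ ($F = 4 + \frac{1}{9 \left(12077 - 39946\right)} = 4 + \frac{1}{9 \left(-27869\right)} = 4 + \frac{1}{9} \left(- \frac{1}{27869}\right) = 4 - \frac{1}{250821} = \frac{1003283}{250821} \approx 4.0$)
$r{\left(b,s \right)} = 10 + b^{2}$ ($r{\left(b,s \right)} = b^{2} + 10 = 10 + b^{2}$)
$T = -1482$ ($T = \left(\left(10 + \left(-5\right)^{2}\right) - 9\right) \left(-57\right) = \left(\left(10 + 25\right) - 9\right) \left(-57\right) = \left(35 - 9\right) \left(-57\right) = 26 \left(-57\right) = -1482$)
$\frac{F - 9186}{-14492 + T} = \frac{\frac{1003283}{250821} - 9186}{-14492 - 1482} = - \frac{2303038423}{250821 \left(-15974\right)} = \left(- \frac{2303038423}{250821}\right) \left(- \frac{1}{15974}\right) = \frac{329005489}{572373522}$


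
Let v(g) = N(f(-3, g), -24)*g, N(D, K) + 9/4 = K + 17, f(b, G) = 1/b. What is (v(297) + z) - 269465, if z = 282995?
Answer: 43131/4 ≈ 10783.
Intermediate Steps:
N(D, K) = 59/4 + K (N(D, K) = -9/4 + (K + 17) = -9/4 + (17 + K) = 59/4 + K)
v(g) = -37*g/4 (v(g) = (59/4 - 24)*g = -37*g/4)
(v(297) + z) - 269465 = (-37/4*297 + 282995) - 269465 = (-10989/4 + 282995) - 269465 = 1120991/4 - 269465 = 43131/4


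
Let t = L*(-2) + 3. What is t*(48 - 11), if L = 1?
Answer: 37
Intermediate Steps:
t = 1 (t = 1*(-2) + 3 = -2 + 3 = 1)
t*(48 - 11) = 1*(48 - 11) = 1*37 = 37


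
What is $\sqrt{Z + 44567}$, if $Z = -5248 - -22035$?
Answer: $\sqrt{61354} \approx 247.7$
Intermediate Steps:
$Z = 16787$ ($Z = -5248 + 22035 = 16787$)
$\sqrt{Z + 44567} = \sqrt{16787 + 44567} = \sqrt{61354}$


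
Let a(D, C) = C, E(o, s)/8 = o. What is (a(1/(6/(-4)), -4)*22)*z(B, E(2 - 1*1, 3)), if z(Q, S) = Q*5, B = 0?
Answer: 0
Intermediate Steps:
E(o, s) = 8*o
z(Q, S) = 5*Q
(a(1/(6/(-4)), -4)*22)*z(B, E(2 - 1*1, 3)) = (-4*22)*(5*0) = -88*0 = 0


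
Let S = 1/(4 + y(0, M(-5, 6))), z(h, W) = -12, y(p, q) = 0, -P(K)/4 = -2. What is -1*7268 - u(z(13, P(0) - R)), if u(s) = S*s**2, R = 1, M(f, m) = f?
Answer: -7304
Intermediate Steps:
P(K) = 8 (P(K) = -4*(-2) = 8)
S = 1/4 (S = 1/(4 + 0) = 1/4 ≈ 0.25000)
u(s) = s**2/4
-1*7268 - u(z(13, P(0) - R)) = -1*7268 - (-12)**2/4 = -7268 - 144/4 = -7268 - 1*36 = -7268 - 36 = -7304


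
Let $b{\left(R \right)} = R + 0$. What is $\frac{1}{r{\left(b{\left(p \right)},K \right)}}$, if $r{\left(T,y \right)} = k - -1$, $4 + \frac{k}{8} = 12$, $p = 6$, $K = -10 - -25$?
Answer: $\frac{1}{65} \approx 0.015385$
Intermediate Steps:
$K = 15$ ($K = -10 + 25 = 15$)
$k = 64$ ($k = -32 + 8 \cdot 12 = -32 + 96 = 64$)
$b{\left(R \right)} = R$
$r{\left(T,y \right)} = 65$ ($r{\left(T,y \right)} = 64 - -1 = 64 + 1 = 65$)
$\frac{1}{r{\left(b{\left(p \right)},K \right)}} = \frac{1}{65}$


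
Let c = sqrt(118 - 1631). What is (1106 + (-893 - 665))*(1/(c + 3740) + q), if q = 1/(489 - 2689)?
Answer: 38294457/452588950 + 452*I*sqrt(1513)/13989113 ≈ 0.084612 + 0.0012568*I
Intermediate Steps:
c = I*sqrt(1513) (c = sqrt(-1513) = I*sqrt(1513) ≈ 38.897*I)
q = -1/2200 (q = 1/(-2200) = -1/2200 ≈ -0.00045455)
(1106 + (-893 - 665))*(1/(c + 3740) + q) = (1106 + (-893 - 665))*(1/(I*sqrt(1513) + 3740) - 1/2200) = (1106 - 1558)*(1/(3740 + I*sqrt(1513)) - 1/2200) = -452*(-1/2200 + 1/(3740 + I*sqrt(1513))) = 113/550 - 452/(3740 + I*sqrt(1513))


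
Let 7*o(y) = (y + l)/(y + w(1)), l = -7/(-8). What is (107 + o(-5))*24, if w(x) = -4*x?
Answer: 17987/7 ≈ 2569.6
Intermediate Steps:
l = 7/8 (l = -7*(-1/8) = 7/8 ≈ 0.87500)
o(y) = (7/8 + y)/(7*(-4 + y)) (o(y) = ((y + 7/8)/(y - 4*1))/7 = ((7/8 + y)/(y - 4))/7 = ((7/8 + y)/(-4 + y))/7 = (7/8 + y)/(7*(-4 + y)))
(107 + o(-5))*24 = (107 + (7 + 8*(-5))/(56*(-4 - 5)))*24 = (107 + (1/56)*(7 - 40)/(-9))*24 = (107 + (1/56)*(-1/9)*(-33))*24 = (107 + 11/168)*24 = (17987/168)*24 = 17987/7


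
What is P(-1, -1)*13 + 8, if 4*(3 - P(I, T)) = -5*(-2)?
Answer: 29/2 ≈ 14.500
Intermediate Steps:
P(I, T) = ½ (P(I, T) = 3 - (-5)*(-2)/4 = 3 - ¼*10 = 3 - 5/2 = ½)
P(-1, -1)*13 + 8 = (½)*13 + 8 = 13/2 + 8 = 29/2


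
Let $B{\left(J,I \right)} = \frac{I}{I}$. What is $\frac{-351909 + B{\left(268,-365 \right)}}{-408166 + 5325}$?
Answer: $\frac{351908}{402841} \approx 0.87357$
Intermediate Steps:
$B{\left(J,I \right)} = 1$
$\frac{-351909 + B{\left(268,-365 \right)}}{-408166 + 5325} = \frac{-351909 + 1}{-408166 + 5325} = - \frac{351908}{-402841} = \left(-351908\right) \left(- \frac{1}{402841}\right) = \frac{351908}{402841}$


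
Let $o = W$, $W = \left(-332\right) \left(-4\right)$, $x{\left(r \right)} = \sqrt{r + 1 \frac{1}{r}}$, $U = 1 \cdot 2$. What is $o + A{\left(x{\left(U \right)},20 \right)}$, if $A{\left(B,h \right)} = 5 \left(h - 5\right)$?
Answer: $1403$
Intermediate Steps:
$U = 2$
$x{\left(r \right)} = \sqrt{r + \frac{1}{r}}$
$W = 1328$
$A{\left(B,h \right)} = -25 + 5 h$ ($A{\left(B,h \right)} = 5 \left(-5 + h\right) = -25 + 5 h$)
$o = 1328$
$o + A{\left(x{\left(U \right)},20 \right)} = 1328 + \left(-25 + 5 \cdot 20\right) = 1328 + \left(-25 + 100\right) = 1328 + 75 = 1403$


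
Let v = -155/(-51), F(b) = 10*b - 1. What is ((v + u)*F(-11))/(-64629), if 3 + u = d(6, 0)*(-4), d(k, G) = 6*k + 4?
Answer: -301846/1098693 ≈ -0.27473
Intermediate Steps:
F(b) = -1 + 10*b
d(k, G) = 4 + 6*k
u = -163 (u = -3 + (4 + 6*6)*(-4) = -3 + (4 + 36)*(-4) = -3 + 40*(-4) = -3 - 160 = -163)
v = 155/51 (v = -155*(-1/51) = 155/51 ≈ 3.0392)
((v + u)*F(-11))/(-64629) = ((155/51 - 163)*(-1 + 10*(-11)))/(-64629) = -8158*(-1 - 110)/51*(-1/64629) = -8158/51*(-111)*(-1/64629) = (301846/17)*(-1/64629) = -301846/1098693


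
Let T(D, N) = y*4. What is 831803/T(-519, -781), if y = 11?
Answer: 831803/44 ≈ 18905.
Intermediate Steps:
T(D, N) = 44 (T(D, N) = 11*4 = 44)
831803/T(-519, -781) = 831803/44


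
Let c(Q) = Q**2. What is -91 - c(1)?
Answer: -92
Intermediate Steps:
-91 - c(1) = -91 - 1*1**2 = -91 - 1*1 = -91 - 1 = -92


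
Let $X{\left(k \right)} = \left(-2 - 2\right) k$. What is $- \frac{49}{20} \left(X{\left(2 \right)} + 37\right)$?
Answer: $- \frac{1421}{20} \approx -71.05$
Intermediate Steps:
$X{\left(k \right)} = - 4 k$
$- \frac{49}{20} \left(X{\left(2 \right)} + 37\right) = - \frac{49}{20} \left(\left(-4\right) 2 + 37\right) = \left(-49\right) \frac{1}{20} \left(-8 + 37\right) = \left(- \frac{49}{20}\right) 29 = - \frac{1421}{20}$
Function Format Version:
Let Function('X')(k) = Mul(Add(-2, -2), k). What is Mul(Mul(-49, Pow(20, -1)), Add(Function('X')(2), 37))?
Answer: Rational(-1421, 20) ≈ -71.050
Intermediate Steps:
Function('X')(k) = Mul(-4, k)
Mul(Mul(-49, Pow(20, -1)), Add(Function('X')(2), 37)) = Mul(Mul(-49, Pow(20, -1)), Add(Mul(-4, 2), 37)) = Mul(Mul(-49, Rational(1, 20)), Add(-8, 37)) = Mul(Rational(-49, 20), 29) = Rational(-1421, 20)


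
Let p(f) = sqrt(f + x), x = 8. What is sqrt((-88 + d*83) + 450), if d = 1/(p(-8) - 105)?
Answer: sqrt(3982335)/105 ≈ 19.006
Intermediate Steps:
p(f) = sqrt(8 + f) (p(f) = sqrt(f + 8) = sqrt(8 + f))
d = -1/105 (d = 1/(sqrt(8 - 8) - 105) = 1/(sqrt(0) - 105) = 1/(0 - 105) = 1/(-105) = -1/105 ≈ -0.0095238)
sqrt((-88 + d*83) + 450) = sqrt((-88 - 1/105*83) + 450) = sqrt((-88 - 83/105) + 450) = sqrt(-9323/105 + 450) = sqrt(37927/105) = sqrt(3982335)/105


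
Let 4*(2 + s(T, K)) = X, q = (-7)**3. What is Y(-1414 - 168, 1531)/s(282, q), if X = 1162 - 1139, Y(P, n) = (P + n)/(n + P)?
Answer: 4/15 ≈ 0.26667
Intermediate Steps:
Y(P, n) = 1 (Y(P, n) = (P + n)/(P + n) = 1)
X = 23
q = -343
s(T, K) = 15/4 (s(T, K) = -2 + (1/4)*23 = -2 + 23/4 = 15/4)
Y(-1414 - 168, 1531)/s(282, q) = 1/(15/4) = 1*(4/15) = 4/15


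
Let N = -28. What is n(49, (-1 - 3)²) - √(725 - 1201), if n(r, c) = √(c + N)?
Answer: 2*I*(√3 - √119) ≈ -18.353*I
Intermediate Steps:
n(r, c) = √(-28 + c) (n(r, c) = √(c - 28) = √(-28 + c))
n(49, (-1 - 3)²) - √(725 - 1201) = √(-28 + (-1 - 3)²) - √(725 - 1201) = √(-28 + (-4)²) - √(-476) = √(-28 + 16) - 2*I*√119 = √(-12) - 2*I*√119 = 2*I*√3 - 2*I*√119 = -2*I*√119 + 2*I*√3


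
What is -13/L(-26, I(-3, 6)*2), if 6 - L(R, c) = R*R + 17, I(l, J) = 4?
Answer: 13/687 ≈ 0.018923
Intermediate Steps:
L(R, c) = -11 - R**2 (L(R, c) = 6 - (R*R + 17) = 6 - (R**2 + 17) = 6 - (17 + R**2) = 6 + (-17 - R**2) = -11 - R**2)
-13/L(-26, I(-3, 6)*2) = -13/(-11 - 1*(-26)**2) = -13/(-11 - 1*676) = -13/(-11 - 676) = -13/(-687) = -13*(-1/687) = 13/687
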